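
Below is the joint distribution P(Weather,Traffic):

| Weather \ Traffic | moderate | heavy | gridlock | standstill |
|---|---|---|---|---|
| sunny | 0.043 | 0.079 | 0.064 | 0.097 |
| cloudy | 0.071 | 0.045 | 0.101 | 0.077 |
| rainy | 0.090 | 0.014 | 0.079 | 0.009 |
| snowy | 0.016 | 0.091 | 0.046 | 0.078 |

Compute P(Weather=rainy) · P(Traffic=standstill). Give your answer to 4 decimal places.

P(Weather=rainy) = 0.090 + 0.014 + 0.079 + 0.009 = 0.192.
P(Traffic=standstill) = 0.097 + 0.077 + 0.009 + 0.078 = 0.261.
Product: 0.192 × 0.261 = 0.0501.

0.0501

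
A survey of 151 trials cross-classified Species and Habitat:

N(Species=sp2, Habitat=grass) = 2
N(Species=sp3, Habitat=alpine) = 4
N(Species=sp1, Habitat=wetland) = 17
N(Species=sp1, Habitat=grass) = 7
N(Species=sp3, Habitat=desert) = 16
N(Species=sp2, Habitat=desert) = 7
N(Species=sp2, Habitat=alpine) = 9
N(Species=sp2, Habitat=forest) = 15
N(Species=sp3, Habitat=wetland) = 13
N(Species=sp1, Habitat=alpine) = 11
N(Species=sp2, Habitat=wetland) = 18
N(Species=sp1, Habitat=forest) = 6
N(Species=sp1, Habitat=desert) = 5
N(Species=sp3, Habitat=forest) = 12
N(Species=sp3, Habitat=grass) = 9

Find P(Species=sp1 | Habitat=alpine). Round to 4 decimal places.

Total with Habitat=alpine: 11 + 9 + 4 = 24.
P(Species=sp1 | Habitat=alpine) = 11/24 = 0.4583.

0.4583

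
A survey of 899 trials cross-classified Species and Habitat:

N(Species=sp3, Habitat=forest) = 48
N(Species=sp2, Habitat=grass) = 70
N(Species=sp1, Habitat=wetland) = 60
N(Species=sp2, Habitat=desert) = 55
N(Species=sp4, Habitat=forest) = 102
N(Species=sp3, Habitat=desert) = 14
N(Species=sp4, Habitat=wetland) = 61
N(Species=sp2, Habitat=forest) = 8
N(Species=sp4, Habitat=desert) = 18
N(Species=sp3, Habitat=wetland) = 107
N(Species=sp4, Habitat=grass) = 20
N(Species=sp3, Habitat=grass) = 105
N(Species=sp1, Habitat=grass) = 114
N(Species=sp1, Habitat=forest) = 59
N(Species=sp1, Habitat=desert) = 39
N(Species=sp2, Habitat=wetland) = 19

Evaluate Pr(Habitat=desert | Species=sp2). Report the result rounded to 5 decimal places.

0.36184

Total with Species=sp2: 8 + 70 + 19 + 55 = 152.
P(Habitat=desert | Species=sp2) = 55/152 = 0.36184.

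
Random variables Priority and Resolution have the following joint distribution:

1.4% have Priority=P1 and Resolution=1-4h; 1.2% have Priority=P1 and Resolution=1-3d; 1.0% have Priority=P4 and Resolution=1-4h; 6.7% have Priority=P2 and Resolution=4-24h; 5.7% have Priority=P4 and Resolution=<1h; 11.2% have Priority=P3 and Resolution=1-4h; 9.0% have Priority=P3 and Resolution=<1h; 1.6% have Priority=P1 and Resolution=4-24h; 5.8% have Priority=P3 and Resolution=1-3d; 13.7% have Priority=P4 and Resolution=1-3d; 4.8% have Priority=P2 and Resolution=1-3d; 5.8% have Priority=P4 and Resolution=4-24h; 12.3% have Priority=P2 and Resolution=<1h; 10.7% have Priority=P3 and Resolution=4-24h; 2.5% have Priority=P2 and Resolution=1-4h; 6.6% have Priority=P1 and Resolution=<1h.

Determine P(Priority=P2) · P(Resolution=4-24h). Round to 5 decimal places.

0.06522

P(Priority=P2) = 0.123 + 0.025 + 0.067 + 0.048 = 0.263.
P(Resolution=4-24h) = 0.016 + 0.067 + 0.107 + 0.058 = 0.248.
Product: 0.263 × 0.248 = 0.06522.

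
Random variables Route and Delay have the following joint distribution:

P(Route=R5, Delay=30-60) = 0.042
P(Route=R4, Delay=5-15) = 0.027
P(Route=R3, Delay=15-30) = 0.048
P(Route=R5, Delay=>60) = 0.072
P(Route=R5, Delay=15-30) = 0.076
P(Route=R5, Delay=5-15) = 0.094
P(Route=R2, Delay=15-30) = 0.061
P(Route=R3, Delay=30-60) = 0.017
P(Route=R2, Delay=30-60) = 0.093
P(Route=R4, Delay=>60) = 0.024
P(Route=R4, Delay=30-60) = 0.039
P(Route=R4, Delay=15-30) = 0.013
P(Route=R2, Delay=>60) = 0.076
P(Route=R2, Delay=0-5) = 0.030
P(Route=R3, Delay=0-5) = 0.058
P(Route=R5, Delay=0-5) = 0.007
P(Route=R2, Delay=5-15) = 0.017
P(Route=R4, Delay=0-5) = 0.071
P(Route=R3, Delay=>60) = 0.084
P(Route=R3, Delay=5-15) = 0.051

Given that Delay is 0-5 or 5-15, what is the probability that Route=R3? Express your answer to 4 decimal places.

0.3070

P(Delay=0-5) = 0.030 + 0.058 + 0.071 + 0.007 = 0.166.
P(Delay=5-15) = 0.017 + 0.051 + 0.027 + 0.094 = 0.189.
P(Delay ∈ {0-5, 5-15}) = 0.166 + 0.189 = 0.355; P(Route=R3, Delay ∈ {0-5, 5-15}) = 0.058 + 0.051 = 0.109.
P(Route=R3 | Delay ∈ {0-5, 5-15}) = 0.109/0.355 = 0.3070.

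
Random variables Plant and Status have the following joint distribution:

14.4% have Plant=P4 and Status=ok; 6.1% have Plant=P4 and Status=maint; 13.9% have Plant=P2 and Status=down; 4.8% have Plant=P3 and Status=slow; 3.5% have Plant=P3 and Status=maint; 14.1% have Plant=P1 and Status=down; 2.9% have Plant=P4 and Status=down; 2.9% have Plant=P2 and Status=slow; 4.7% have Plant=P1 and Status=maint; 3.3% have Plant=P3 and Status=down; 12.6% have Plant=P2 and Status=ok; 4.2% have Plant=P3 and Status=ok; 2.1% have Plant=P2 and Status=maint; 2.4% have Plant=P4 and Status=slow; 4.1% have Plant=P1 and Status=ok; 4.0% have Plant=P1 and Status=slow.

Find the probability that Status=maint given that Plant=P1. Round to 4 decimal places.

0.1747

P(Plant=P1) = 0.041 + 0.040 + 0.141 + 0.047 = 0.269.
P(Status=maint | Plant=P1) = 0.047/0.269 = 0.1747.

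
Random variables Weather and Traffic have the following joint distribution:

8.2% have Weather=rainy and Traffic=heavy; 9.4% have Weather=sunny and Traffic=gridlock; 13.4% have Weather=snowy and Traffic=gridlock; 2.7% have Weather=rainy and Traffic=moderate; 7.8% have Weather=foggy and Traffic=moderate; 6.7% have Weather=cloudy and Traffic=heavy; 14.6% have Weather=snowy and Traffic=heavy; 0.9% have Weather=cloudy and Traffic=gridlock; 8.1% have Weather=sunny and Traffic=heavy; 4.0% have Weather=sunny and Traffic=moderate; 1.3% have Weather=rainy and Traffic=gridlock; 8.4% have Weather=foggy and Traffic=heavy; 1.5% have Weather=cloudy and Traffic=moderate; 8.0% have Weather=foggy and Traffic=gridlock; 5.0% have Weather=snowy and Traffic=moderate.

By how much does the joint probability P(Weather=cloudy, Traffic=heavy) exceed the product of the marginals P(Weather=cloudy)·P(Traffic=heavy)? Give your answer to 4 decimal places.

0.0251

P(Weather=cloudy) = 0.015 + 0.067 + 0.009 = 0.091.
P(Traffic=heavy) = 0.081 + 0.067 + 0.082 + 0.146 + 0.084 = 0.460.
P(Weather=cloudy, Traffic=heavy) − P(Weather=cloudy)P(Traffic=heavy) = 0.067 − 0.091×0.460 = 0.0251.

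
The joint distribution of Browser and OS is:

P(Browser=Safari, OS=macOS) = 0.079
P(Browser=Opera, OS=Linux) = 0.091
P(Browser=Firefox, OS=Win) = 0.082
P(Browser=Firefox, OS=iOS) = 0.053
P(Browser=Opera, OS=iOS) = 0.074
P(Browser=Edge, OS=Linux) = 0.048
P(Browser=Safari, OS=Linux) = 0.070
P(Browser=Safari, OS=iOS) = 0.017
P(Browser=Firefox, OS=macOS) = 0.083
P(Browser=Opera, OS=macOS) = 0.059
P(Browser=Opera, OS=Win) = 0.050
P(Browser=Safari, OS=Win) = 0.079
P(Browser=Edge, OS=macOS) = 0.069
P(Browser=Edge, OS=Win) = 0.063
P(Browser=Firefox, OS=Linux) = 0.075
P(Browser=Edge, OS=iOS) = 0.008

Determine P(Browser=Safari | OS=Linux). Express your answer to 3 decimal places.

0.246

P(OS=Linux) = 0.075 + 0.070 + 0.048 + 0.091 = 0.284.
P(Browser=Safari | OS=Linux) = 0.070/0.284 = 0.246.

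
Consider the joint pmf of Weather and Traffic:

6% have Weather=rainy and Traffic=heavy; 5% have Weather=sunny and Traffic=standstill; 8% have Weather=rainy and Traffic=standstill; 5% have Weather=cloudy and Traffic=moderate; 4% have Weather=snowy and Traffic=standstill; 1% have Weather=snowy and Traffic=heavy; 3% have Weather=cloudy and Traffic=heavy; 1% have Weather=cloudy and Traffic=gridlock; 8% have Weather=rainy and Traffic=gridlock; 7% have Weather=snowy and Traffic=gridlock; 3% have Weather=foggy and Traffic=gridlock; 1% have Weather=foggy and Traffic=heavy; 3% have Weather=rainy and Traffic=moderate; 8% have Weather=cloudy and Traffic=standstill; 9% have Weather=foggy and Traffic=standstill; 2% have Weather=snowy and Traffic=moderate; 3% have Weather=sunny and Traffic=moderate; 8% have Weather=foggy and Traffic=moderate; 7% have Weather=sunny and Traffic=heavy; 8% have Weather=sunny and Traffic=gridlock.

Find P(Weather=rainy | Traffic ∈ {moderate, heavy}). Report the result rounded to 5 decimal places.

0.23077

P(Traffic=moderate) = 0.03 + 0.05 + 0.03 + 0.02 + 0.08 = 0.21.
P(Traffic=heavy) = 0.07 + 0.03 + 0.06 + 0.01 + 0.01 = 0.18.
P(Traffic ∈ {moderate, heavy}) = 0.21 + 0.18 = 0.39; P(Weather=rainy, Traffic ∈ {moderate, heavy}) = 0.03 + 0.06 = 0.09.
P(Weather=rainy | Traffic ∈ {moderate, heavy}) = 0.09/0.39 = 0.23077.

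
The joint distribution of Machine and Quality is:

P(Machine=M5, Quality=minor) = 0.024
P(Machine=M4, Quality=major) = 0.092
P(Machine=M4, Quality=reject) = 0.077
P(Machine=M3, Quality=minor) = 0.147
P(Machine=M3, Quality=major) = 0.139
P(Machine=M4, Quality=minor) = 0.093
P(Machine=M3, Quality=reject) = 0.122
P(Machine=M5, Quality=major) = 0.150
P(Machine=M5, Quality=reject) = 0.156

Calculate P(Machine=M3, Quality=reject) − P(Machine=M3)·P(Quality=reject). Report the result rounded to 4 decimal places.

P(Machine=M3) = 0.147 + 0.139 + 0.122 = 0.408.
P(Quality=reject) = 0.122 + 0.077 + 0.156 = 0.355.
P(Machine=M3, Quality=reject) − P(Machine=M3)P(Quality=reject) = 0.122 − 0.408×0.355 = -0.0228.

-0.0228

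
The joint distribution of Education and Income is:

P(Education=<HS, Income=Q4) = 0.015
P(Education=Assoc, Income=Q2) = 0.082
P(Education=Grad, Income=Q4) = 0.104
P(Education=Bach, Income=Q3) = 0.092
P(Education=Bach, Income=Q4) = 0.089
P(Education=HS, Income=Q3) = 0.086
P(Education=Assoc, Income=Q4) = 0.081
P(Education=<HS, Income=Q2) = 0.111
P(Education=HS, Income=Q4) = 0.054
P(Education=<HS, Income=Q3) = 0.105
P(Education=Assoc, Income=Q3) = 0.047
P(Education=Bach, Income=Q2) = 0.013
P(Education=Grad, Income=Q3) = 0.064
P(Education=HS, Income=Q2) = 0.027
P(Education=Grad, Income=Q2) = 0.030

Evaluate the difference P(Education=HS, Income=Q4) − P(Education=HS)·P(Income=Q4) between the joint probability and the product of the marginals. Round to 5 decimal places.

-0.00328

P(Education=HS) = 0.027 + 0.086 + 0.054 = 0.167.
P(Income=Q4) = 0.015 + 0.054 + 0.081 + 0.089 + 0.104 = 0.343.
P(Education=HS, Income=Q4) − P(Education=HS)P(Income=Q4) = 0.054 − 0.167×0.343 = -0.00328.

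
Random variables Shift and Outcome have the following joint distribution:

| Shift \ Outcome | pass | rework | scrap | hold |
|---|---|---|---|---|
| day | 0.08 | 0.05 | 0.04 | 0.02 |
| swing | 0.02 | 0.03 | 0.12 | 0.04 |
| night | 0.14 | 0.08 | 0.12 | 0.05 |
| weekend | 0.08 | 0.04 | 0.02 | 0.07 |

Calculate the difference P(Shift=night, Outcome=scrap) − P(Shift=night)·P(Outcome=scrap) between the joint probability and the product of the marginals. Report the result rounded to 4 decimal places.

0.0030

P(Shift=night) = 0.14 + 0.08 + 0.12 + 0.05 = 0.39.
P(Outcome=scrap) = 0.04 + 0.12 + 0.12 + 0.02 = 0.30.
P(Shift=night, Outcome=scrap) − P(Shift=night)P(Outcome=scrap) = 0.12 − 0.39×0.30 = 0.0030.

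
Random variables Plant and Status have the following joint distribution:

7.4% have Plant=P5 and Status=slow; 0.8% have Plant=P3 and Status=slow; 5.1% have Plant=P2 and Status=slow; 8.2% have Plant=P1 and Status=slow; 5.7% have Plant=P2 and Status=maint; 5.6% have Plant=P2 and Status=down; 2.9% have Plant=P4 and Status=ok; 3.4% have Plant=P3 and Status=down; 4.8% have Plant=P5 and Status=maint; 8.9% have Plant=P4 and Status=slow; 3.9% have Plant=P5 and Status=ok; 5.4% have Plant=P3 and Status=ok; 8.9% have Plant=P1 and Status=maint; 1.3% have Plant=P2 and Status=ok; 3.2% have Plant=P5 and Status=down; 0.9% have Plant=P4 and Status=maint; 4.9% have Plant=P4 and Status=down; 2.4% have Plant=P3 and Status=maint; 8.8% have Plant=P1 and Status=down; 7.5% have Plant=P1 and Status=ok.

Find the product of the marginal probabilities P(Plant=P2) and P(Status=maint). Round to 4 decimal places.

P(Plant=P2) = 0.013 + 0.051 + 0.056 + 0.057 = 0.177.
P(Status=maint) = 0.089 + 0.057 + 0.024 + 0.009 + 0.048 = 0.227.
Product: 0.177 × 0.227 = 0.0402.

0.0402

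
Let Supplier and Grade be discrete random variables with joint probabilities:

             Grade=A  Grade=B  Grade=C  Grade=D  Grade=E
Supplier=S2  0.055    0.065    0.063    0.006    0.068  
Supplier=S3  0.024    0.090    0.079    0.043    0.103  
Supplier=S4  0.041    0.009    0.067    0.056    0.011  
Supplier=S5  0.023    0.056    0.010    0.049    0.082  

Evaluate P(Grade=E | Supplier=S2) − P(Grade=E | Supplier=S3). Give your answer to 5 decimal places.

-0.03924

P(Supplier=S2) = 0.055 + 0.065 + 0.063 + 0.006 + 0.068 = 0.257; P(Grade=E | Supplier=S2) = 0.068/0.257 = 0.264591.
P(Supplier=S3) = 0.024 + 0.090 + 0.079 + 0.043 + 0.103 = 0.339; P(Grade=E | Supplier=S3) = 0.103/0.339 = 0.303835.
Difference = -0.03924.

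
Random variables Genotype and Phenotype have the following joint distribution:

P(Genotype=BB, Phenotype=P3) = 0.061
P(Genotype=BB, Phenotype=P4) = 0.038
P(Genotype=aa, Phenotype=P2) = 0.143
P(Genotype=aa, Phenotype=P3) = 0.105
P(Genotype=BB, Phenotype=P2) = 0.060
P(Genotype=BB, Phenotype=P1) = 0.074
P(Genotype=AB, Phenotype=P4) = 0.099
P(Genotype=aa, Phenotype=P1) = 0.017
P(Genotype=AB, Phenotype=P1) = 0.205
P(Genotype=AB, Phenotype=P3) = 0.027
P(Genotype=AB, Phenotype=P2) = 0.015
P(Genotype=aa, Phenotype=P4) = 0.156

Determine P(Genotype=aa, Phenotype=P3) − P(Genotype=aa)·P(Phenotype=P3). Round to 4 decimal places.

0.0237

P(Genotype=aa) = 0.017 + 0.143 + 0.105 + 0.156 = 0.421.
P(Phenotype=P3) = 0.105 + 0.027 + 0.061 = 0.193.
P(Genotype=aa, Phenotype=P3) − P(Genotype=aa)P(Phenotype=P3) = 0.105 − 0.421×0.193 = 0.0237.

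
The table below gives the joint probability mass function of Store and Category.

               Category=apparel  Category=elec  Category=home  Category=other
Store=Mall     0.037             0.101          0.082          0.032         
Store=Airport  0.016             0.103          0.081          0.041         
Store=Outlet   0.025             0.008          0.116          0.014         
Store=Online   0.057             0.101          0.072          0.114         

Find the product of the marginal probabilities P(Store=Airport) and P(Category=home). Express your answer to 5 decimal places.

0.08459

P(Store=Airport) = 0.016 + 0.103 + 0.081 + 0.041 = 0.241.
P(Category=home) = 0.082 + 0.081 + 0.116 + 0.072 = 0.351.
Product: 0.241 × 0.351 = 0.08459.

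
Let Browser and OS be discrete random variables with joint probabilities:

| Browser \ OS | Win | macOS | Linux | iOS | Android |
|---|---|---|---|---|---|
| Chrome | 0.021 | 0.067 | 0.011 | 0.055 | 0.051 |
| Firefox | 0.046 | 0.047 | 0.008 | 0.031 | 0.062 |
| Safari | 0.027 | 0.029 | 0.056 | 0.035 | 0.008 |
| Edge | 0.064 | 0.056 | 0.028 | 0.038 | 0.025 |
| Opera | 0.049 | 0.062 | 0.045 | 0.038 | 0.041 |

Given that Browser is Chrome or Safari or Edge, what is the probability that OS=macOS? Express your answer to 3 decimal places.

P(Browser=Chrome) = 0.021 + 0.067 + 0.011 + 0.055 + 0.051 = 0.205.
P(Browser=Safari) = 0.027 + 0.029 + 0.056 + 0.035 + 0.008 = 0.155.
P(Browser=Edge) = 0.064 + 0.056 + 0.028 + 0.038 + 0.025 = 0.211.
P(Browser ∈ {Chrome, Safari, Edge}) = 0.205 + 0.155 + 0.211 = 0.571; P(OS=macOS, Browser ∈ {Chrome, Safari, Edge}) = 0.067 + 0.029 + 0.056 = 0.152.
P(OS=macOS | Browser ∈ {Chrome, Safari, Edge}) = 0.152/0.571 = 0.266.

0.266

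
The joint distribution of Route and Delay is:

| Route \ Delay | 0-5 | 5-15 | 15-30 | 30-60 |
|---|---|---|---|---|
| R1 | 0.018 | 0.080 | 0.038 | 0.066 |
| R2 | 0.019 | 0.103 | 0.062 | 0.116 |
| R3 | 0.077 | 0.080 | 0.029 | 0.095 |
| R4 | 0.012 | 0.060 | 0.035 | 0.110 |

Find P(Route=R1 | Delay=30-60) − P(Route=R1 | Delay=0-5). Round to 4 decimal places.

0.0277

P(Delay=30-60) = 0.066 + 0.116 + 0.095 + 0.110 = 0.387; P(Route=R1 | Delay=30-60) = 0.066/0.387 = 0.17054.
P(Delay=0-5) = 0.018 + 0.019 + 0.077 + 0.012 = 0.126; P(Route=R1 | Delay=0-5) = 0.018/0.126 = 0.14286.
Difference = 0.0277.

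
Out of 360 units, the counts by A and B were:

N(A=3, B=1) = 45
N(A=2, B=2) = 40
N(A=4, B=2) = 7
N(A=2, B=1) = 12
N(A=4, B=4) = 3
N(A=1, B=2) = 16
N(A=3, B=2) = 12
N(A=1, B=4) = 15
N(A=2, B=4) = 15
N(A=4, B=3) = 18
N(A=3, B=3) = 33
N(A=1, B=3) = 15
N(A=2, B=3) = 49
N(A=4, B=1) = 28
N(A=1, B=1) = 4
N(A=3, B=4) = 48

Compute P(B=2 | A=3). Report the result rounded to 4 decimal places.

Total with A=3: 45 + 12 + 33 + 48 = 138.
P(B=2 | A=3) = 12/138 = 0.0870.

0.0870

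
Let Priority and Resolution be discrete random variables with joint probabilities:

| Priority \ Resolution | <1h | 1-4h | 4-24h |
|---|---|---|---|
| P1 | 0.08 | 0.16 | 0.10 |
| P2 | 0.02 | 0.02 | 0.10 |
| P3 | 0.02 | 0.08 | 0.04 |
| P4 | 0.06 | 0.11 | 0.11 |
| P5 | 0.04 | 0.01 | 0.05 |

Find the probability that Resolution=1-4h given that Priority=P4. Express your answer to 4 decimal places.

0.3929

P(Priority=P4) = 0.06 + 0.11 + 0.11 = 0.28.
P(Resolution=1-4h | Priority=P4) = 0.11/0.28 = 0.3929.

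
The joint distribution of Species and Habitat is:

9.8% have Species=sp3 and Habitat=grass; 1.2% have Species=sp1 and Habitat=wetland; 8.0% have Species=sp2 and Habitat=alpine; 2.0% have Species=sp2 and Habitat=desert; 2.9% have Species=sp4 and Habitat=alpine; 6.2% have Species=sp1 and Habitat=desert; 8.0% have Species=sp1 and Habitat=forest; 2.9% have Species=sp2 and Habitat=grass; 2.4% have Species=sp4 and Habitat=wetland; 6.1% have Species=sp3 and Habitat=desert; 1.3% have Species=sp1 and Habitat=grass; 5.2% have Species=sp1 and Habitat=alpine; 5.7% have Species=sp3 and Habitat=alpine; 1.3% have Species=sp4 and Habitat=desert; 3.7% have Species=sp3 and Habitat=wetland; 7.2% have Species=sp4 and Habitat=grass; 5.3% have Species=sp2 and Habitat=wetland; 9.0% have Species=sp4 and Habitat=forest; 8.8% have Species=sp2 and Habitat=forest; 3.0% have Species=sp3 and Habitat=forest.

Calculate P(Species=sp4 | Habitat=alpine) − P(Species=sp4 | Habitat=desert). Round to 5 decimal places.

P(Habitat=alpine) = 0.052 + 0.080 + 0.057 + 0.029 = 0.218; P(Species=sp4 | Habitat=alpine) = 0.029/0.218 = 0.133028.
P(Habitat=desert) = 0.062 + 0.020 + 0.061 + 0.013 = 0.156; P(Species=sp4 | Habitat=desert) = 0.013/0.156 = 0.083333.
Difference = 0.04969.

0.04969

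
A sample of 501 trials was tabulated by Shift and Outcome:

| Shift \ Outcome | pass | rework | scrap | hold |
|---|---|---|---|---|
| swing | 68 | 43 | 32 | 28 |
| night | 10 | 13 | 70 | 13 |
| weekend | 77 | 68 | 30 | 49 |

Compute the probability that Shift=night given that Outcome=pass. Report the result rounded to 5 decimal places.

Total with Outcome=pass: 68 + 10 + 77 = 155.
P(Shift=night | Outcome=pass) = 10/155 = 0.06452.

0.06452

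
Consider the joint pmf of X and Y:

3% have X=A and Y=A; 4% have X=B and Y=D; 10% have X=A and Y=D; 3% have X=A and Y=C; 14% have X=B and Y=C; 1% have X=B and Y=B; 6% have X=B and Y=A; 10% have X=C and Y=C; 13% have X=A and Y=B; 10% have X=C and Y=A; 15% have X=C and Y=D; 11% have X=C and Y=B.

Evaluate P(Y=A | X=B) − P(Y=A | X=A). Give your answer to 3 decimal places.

P(X=B) = 0.06 + 0.01 + 0.14 + 0.04 = 0.25; P(Y=A | X=B) = 0.06/0.25 = 0.2400.
P(X=A) = 0.03 + 0.13 + 0.03 + 0.10 = 0.29; P(Y=A | X=A) = 0.03/0.29 = 0.1034.
Difference = 0.137.

0.137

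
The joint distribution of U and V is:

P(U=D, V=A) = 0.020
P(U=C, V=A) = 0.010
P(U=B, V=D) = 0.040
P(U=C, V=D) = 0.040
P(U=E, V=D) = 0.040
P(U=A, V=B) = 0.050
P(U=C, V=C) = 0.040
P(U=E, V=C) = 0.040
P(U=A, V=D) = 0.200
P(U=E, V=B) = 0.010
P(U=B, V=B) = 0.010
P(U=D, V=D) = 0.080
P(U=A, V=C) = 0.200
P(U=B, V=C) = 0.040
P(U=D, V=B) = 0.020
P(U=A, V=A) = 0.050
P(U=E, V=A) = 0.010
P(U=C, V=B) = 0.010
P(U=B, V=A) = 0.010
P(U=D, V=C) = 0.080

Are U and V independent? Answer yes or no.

yes

Every cell satisfies P(U,V) = P(U)·P(V). For instance P(U=A) = 0.500, P(V=C) = 0.400, and 0.500×0.400 = 0.200 matches the joint entry. So U and V are independent.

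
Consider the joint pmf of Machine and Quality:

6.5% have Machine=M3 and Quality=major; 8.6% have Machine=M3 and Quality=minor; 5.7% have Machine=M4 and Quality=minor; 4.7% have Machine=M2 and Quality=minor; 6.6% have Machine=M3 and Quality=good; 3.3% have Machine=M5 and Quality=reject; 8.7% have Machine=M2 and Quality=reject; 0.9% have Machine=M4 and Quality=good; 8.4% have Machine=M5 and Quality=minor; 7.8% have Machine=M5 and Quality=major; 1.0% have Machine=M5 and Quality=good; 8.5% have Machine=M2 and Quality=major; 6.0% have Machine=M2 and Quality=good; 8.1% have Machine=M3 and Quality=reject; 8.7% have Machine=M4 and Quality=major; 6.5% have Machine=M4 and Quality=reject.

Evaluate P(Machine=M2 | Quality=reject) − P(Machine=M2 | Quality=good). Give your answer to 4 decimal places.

-0.0867

P(Quality=reject) = 0.087 + 0.081 + 0.065 + 0.033 = 0.266; P(Machine=M2 | Quality=reject) = 0.087/0.266 = 0.32707.
P(Quality=good) = 0.060 + 0.066 + 0.009 + 0.010 = 0.145; P(Machine=M2 | Quality=good) = 0.060/0.145 = 0.41379.
Difference = -0.0867.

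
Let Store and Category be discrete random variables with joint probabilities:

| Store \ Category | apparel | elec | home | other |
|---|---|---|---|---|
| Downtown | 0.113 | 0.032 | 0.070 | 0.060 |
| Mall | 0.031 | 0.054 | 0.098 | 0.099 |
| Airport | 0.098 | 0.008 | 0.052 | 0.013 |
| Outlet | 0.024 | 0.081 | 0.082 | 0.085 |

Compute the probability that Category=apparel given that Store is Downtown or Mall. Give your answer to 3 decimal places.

P(Store=Downtown) = 0.113 + 0.032 + 0.070 + 0.060 = 0.275.
P(Store=Mall) = 0.031 + 0.054 + 0.098 + 0.099 = 0.282.
P(Store ∈ {Downtown, Mall}) = 0.275 + 0.282 = 0.557; P(Category=apparel, Store ∈ {Downtown, Mall}) = 0.113 + 0.031 = 0.144.
P(Category=apparel | Store ∈ {Downtown, Mall}) = 0.144/0.557 = 0.259.

0.259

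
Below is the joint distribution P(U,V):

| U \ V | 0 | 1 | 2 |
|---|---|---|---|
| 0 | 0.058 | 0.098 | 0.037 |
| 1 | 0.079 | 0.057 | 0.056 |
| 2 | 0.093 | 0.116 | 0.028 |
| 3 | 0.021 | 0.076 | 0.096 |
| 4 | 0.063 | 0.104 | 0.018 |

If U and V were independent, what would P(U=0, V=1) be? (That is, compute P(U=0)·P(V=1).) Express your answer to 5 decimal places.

P(U=0) = 0.058 + 0.098 + 0.037 = 0.193.
P(V=1) = 0.098 + 0.057 + 0.116 + 0.076 + 0.104 = 0.451.
Product: 0.193 × 0.451 = 0.08704.

0.08704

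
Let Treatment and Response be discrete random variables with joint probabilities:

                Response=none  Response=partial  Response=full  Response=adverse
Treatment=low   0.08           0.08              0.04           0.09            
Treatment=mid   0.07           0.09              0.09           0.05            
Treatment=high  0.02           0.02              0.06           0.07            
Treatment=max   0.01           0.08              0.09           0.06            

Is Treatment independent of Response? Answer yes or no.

P(Treatment=low) = 0.29 and P(Response=full) = 0.28, so their product is 0.0812, but P(Treatment=low, Response=full) = 0.04. Since these differ, Treatment and Response are not independent.

no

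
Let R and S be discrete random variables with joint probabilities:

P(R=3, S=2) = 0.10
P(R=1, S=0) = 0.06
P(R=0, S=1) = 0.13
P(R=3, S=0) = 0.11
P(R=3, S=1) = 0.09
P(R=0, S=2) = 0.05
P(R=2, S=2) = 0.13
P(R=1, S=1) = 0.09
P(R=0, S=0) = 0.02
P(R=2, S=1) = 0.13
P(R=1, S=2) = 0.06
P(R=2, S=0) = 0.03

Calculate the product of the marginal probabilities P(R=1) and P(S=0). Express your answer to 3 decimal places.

0.046

P(R=1) = 0.06 + 0.09 + 0.06 = 0.21.
P(S=0) = 0.02 + 0.06 + 0.03 + 0.11 = 0.22.
Product: 0.21 × 0.22 = 0.046.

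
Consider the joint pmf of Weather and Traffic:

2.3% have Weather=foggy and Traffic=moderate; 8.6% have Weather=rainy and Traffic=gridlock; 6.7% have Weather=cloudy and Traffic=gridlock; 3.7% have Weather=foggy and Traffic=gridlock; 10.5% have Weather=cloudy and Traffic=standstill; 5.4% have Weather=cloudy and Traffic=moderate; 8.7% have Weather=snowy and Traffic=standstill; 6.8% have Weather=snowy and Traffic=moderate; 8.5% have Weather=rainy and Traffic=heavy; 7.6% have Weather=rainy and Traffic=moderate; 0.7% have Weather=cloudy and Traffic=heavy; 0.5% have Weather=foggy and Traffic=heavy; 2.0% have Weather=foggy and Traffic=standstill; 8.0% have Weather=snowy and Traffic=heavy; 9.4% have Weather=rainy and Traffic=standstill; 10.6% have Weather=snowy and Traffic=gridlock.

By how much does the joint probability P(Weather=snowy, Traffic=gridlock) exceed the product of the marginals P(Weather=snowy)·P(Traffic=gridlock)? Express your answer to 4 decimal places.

P(Weather=snowy) = 0.068 + 0.080 + 0.106 + 0.087 = 0.341.
P(Traffic=gridlock) = 0.067 + 0.086 + 0.106 + 0.037 = 0.296.
P(Weather=snowy, Traffic=gridlock) − P(Weather=snowy)P(Traffic=gridlock) = 0.106 − 0.341×0.296 = 0.0051.

0.0051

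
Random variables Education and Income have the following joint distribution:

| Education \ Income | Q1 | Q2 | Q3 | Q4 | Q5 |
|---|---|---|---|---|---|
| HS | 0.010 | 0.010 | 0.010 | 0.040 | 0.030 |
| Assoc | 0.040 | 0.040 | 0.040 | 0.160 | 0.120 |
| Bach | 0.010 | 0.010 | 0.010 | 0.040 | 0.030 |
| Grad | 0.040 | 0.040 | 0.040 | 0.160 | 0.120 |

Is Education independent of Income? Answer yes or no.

yes

Every cell satisfies P(Education,Income) = P(Education)·P(Income). For instance P(Education=Grad) = 0.400, P(Income=Q3) = 0.100, and 0.400×0.100 = 0.040 matches the joint entry. So Education and Income are independent.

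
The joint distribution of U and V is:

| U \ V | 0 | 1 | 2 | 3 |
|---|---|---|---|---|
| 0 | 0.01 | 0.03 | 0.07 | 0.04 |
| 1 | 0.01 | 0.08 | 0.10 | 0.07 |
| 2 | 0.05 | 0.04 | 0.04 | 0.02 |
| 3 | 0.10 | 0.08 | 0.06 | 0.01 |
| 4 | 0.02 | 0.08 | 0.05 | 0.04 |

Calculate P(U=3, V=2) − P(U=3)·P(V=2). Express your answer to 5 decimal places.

-0.02000

P(U=3) = 0.10 + 0.08 + 0.06 + 0.01 = 0.25.
P(V=2) = 0.07 + 0.10 + 0.04 + 0.06 + 0.05 = 0.32.
P(U=3, V=2) − P(U=3)P(V=2) = 0.06 − 0.25×0.32 = -0.02000.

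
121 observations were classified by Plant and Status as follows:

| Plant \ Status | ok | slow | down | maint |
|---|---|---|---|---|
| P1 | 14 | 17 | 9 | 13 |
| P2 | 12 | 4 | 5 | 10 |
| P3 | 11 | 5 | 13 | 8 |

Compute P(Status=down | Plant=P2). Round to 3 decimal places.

0.161

Total with Plant=P2: 12 + 4 + 5 + 10 = 31.
P(Status=down | Plant=P2) = 5/31 = 0.161.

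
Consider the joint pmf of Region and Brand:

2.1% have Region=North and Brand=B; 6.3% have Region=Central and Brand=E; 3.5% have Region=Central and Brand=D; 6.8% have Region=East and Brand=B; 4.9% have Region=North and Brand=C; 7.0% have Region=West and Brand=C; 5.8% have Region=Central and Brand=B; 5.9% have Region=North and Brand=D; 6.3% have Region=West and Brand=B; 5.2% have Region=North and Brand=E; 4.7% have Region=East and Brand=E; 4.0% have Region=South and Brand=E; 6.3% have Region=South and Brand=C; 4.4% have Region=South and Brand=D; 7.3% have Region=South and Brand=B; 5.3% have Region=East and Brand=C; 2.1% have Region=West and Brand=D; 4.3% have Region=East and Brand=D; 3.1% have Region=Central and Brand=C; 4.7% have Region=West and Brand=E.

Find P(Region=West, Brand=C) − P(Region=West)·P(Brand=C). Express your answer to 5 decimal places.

P(Region=West) = 0.063 + 0.070 + 0.021 + 0.047 = 0.201.
P(Brand=C) = 0.049 + 0.063 + 0.053 + 0.070 + 0.031 = 0.266.
P(Region=West, Brand=C) − P(Region=West)P(Brand=C) = 0.070 − 0.201×0.266 = 0.01653.

0.01653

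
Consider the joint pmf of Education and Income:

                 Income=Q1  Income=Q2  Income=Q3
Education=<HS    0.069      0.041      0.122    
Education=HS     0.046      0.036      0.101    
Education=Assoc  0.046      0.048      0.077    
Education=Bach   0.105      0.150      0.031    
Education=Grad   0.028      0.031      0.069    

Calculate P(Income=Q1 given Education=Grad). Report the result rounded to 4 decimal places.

P(Education=Grad) = 0.028 + 0.031 + 0.069 = 0.128.
P(Income=Q1 | Education=Grad) = 0.028/0.128 = 0.2188.

0.2188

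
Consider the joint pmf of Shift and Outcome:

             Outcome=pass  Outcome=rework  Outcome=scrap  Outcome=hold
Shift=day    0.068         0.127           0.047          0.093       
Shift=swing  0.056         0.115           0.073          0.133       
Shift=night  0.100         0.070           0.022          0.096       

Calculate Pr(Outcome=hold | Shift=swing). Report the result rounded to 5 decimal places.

P(Shift=swing) = 0.056 + 0.115 + 0.073 + 0.133 = 0.377.
P(Outcome=hold | Shift=swing) = 0.133/0.377 = 0.35279.

0.35279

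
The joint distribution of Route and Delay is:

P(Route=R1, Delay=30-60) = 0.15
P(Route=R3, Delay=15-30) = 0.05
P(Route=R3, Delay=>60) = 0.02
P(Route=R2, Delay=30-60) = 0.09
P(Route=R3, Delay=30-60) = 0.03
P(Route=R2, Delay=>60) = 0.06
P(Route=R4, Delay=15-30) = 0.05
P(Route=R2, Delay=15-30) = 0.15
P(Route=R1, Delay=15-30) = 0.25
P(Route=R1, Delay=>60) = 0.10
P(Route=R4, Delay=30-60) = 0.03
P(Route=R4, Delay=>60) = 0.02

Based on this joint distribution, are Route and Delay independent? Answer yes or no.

yes

Every cell satisfies P(Route,Delay) = P(Route)·P(Delay). For instance P(Route=R3) = 0.10, P(Delay=15-30) = 0.50, and 0.10×0.50 = 0.05 matches the joint entry. So Route and Delay are independent.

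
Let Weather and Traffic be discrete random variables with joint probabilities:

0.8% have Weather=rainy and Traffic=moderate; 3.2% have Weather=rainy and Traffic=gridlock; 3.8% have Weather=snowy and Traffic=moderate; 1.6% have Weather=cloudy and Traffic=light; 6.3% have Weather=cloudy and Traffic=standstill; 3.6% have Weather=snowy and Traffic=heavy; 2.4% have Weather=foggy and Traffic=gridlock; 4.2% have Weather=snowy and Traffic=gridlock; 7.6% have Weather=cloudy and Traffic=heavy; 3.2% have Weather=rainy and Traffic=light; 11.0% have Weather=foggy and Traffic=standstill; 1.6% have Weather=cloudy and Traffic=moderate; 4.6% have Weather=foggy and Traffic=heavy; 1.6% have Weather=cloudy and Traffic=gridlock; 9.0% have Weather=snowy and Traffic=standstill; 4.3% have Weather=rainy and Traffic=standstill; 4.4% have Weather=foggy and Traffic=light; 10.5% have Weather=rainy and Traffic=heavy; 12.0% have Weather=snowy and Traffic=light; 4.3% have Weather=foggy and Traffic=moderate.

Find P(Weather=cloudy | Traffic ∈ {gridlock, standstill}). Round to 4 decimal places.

0.1881

P(Traffic=gridlock) = 0.016 + 0.032 + 0.042 + 0.024 = 0.114.
P(Traffic=standstill) = 0.063 + 0.043 + 0.090 + 0.110 = 0.306.
P(Traffic ∈ {gridlock, standstill}) = 0.114 + 0.306 = 0.420; P(Weather=cloudy, Traffic ∈ {gridlock, standstill}) = 0.016 + 0.063 = 0.079.
P(Weather=cloudy | Traffic ∈ {gridlock, standstill}) = 0.079/0.420 = 0.1881.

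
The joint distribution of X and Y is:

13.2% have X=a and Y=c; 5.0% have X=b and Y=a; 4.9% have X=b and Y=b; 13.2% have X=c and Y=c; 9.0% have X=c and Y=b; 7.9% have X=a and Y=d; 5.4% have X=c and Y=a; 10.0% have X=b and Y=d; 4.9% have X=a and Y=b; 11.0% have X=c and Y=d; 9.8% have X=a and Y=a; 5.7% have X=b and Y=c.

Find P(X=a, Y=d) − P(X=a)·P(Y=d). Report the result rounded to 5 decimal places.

P(X=a) = 0.098 + 0.049 + 0.132 + 0.079 = 0.358.
P(Y=d) = 0.079 + 0.100 + 0.110 = 0.289.
P(X=a, Y=d) − P(X=a)P(Y=d) = 0.079 − 0.358×0.289 = -0.02446.

-0.02446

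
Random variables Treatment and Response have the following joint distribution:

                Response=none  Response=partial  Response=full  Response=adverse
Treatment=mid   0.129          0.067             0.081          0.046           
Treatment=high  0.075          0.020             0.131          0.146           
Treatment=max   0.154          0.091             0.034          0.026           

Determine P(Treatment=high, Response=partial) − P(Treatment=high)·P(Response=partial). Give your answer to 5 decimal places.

P(Treatment=high) = 0.075 + 0.020 + 0.131 + 0.146 = 0.372.
P(Response=partial) = 0.067 + 0.020 + 0.091 = 0.178.
P(Treatment=high, Response=partial) − P(Treatment=high)P(Response=partial) = 0.020 − 0.372×0.178 = -0.04622.

-0.04622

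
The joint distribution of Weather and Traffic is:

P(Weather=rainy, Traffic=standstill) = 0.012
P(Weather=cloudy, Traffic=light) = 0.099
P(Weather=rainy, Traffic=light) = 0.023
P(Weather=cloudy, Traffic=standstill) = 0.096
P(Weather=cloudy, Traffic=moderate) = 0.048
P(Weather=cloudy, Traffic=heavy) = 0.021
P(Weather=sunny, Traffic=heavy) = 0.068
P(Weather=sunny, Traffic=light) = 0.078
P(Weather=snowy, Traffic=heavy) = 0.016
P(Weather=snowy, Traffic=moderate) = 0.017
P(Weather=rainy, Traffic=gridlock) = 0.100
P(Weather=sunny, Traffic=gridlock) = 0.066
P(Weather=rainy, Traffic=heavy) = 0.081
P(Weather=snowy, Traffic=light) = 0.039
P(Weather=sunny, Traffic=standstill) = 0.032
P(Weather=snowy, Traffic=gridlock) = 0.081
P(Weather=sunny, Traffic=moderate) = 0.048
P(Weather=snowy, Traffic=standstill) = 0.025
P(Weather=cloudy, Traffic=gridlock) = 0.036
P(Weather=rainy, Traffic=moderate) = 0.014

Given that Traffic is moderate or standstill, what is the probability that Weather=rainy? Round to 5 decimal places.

P(Traffic=moderate) = 0.048 + 0.048 + 0.014 + 0.017 = 0.127.
P(Traffic=standstill) = 0.032 + 0.096 + 0.012 + 0.025 = 0.165.
P(Traffic ∈ {moderate, standstill}) = 0.127 + 0.165 = 0.292; P(Weather=rainy, Traffic ∈ {moderate, standstill}) = 0.014 + 0.012 = 0.026.
P(Weather=rainy | Traffic ∈ {moderate, standstill}) = 0.026/0.292 = 0.08904.

0.08904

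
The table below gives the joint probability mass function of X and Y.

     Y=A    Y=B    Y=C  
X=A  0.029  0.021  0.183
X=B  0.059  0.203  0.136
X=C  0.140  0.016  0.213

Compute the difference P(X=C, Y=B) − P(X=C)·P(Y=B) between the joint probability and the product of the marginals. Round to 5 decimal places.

P(X=C) = 0.140 + 0.016 + 0.213 = 0.369.
P(Y=B) = 0.021 + 0.203 + 0.016 = 0.240.
P(X=C, Y=B) − P(X=C)P(Y=B) = 0.016 − 0.369×0.240 = -0.07256.

-0.07256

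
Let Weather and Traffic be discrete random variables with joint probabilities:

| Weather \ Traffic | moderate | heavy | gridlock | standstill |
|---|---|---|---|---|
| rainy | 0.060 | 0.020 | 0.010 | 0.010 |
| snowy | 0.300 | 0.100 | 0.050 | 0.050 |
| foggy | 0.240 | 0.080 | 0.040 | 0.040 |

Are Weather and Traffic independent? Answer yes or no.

yes

Every cell satisfies P(Weather,Traffic) = P(Weather)·P(Traffic). For instance P(Weather=foggy) = 0.400, P(Traffic=moderate) = 0.600, and 0.400×0.600 = 0.240 matches the joint entry. So Weather and Traffic are independent.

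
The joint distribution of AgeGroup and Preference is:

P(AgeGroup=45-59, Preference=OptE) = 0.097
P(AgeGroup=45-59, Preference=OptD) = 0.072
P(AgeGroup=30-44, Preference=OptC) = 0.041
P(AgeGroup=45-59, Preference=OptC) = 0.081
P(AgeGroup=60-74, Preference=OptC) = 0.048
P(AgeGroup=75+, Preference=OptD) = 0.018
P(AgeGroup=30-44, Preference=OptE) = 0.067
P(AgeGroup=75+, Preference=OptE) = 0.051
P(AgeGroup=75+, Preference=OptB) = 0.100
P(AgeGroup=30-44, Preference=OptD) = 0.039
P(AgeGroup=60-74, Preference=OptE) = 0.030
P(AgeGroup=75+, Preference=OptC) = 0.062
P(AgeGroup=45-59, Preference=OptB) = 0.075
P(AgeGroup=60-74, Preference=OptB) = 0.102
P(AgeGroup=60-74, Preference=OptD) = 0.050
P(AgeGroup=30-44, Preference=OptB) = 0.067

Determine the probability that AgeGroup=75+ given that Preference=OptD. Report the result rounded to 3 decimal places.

P(Preference=OptD) = 0.039 + 0.072 + 0.050 + 0.018 = 0.179.
P(AgeGroup=75+ | Preference=OptD) = 0.018/0.179 = 0.101.

0.101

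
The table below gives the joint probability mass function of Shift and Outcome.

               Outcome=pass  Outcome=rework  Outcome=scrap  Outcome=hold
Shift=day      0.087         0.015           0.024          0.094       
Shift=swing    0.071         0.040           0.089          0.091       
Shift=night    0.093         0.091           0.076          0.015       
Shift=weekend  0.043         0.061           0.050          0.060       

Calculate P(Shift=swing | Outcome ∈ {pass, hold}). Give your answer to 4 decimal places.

P(Outcome=pass) = 0.087 + 0.071 + 0.093 + 0.043 = 0.294.
P(Outcome=hold) = 0.094 + 0.091 + 0.015 + 0.060 = 0.260.
P(Outcome ∈ {pass, hold}) = 0.294 + 0.260 = 0.554; P(Shift=swing, Outcome ∈ {pass, hold}) = 0.071 + 0.091 = 0.162.
P(Shift=swing | Outcome ∈ {pass, hold}) = 0.162/0.554 = 0.2924.

0.2924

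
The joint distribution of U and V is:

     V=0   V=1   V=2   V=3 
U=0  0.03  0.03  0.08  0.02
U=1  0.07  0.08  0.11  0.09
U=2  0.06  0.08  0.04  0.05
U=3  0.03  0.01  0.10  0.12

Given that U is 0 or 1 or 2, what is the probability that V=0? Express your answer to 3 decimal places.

P(U=0) = 0.03 + 0.03 + 0.08 + 0.02 = 0.16.
P(U=1) = 0.07 + 0.08 + 0.11 + 0.09 = 0.35.
P(U=2) = 0.06 + 0.08 + 0.04 + 0.05 = 0.23.
P(U ∈ {0, 1, 2}) = 0.16 + 0.35 + 0.23 = 0.74; P(V=0, U ∈ {0, 1, 2}) = 0.03 + 0.07 + 0.06 = 0.16.
P(V=0 | U ∈ {0, 1, 2}) = 0.16/0.74 = 0.216.

0.216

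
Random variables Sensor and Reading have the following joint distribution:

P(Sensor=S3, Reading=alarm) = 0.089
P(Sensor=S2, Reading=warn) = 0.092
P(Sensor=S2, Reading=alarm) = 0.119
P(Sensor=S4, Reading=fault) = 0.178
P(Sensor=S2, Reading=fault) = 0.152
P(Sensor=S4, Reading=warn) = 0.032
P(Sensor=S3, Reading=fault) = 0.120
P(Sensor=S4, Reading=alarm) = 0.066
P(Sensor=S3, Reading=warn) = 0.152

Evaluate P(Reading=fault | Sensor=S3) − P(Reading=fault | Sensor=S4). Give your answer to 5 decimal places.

P(Sensor=S3) = 0.152 + 0.089 + 0.120 = 0.361; P(Reading=fault | Sensor=S3) = 0.120/0.361 = 0.332410.
P(Sensor=S4) = 0.032 + 0.066 + 0.178 = 0.276; P(Reading=fault | Sensor=S4) = 0.178/0.276 = 0.644928.
Difference = -0.31252.

-0.31252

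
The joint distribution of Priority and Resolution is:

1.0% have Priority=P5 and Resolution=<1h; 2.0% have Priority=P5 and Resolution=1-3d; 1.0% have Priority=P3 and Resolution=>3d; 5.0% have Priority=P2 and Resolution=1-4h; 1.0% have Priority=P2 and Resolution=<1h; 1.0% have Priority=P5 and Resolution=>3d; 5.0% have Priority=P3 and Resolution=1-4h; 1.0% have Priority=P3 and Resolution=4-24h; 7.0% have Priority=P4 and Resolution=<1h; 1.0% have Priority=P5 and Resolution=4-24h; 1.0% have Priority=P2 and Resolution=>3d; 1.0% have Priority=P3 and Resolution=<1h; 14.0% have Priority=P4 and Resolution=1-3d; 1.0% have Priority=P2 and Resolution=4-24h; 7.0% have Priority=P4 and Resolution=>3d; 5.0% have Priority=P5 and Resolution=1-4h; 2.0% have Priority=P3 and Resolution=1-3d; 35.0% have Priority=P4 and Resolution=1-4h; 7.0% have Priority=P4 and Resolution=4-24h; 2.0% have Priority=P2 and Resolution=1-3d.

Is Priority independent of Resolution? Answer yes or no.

yes

Every cell satisfies P(Priority,Resolution) = P(Priority)·P(Resolution). For instance P(Priority=P2) = 0.100, P(Resolution=>3d) = 0.100, and 0.100×0.100 = 0.010 matches the joint entry. So Priority and Resolution are independent.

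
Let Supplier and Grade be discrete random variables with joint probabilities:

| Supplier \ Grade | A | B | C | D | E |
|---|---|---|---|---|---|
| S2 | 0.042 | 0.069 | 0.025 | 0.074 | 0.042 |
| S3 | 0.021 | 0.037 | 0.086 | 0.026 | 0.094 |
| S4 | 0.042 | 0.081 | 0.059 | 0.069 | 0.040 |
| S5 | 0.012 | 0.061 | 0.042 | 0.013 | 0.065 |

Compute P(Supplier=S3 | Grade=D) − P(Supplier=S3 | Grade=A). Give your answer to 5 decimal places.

P(Grade=D) = 0.074 + 0.026 + 0.069 + 0.013 = 0.182; P(Supplier=S3 | Grade=D) = 0.026/0.182 = 0.142857.
P(Grade=A) = 0.042 + 0.021 + 0.042 + 0.012 = 0.117; P(Supplier=S3 | Grade=A) = 0.021/0.117 = 0.179487.
Difference = -0.03663.

-0.03663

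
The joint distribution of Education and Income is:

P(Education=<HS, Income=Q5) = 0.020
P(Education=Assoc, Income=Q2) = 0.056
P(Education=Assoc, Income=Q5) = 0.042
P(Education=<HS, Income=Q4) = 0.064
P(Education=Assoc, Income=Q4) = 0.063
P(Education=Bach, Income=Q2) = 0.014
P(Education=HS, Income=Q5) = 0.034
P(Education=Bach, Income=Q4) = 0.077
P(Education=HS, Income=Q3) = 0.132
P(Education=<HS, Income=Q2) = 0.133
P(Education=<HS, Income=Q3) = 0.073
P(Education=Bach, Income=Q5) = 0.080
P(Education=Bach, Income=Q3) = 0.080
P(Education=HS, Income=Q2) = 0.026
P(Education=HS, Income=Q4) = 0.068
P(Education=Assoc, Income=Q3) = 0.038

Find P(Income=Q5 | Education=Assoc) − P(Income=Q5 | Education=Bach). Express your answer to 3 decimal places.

-0.108

P(Education=Assoc) = 0.056 + 0.038 + 0.063 + 0.042 = 0.199; P(Income=Q5 | Education=Assoc) = 0.042/0.199 = 0.2111.
P(Education=Bach) = 0.014 + 0.080 + 0.077 + 0.080 = 0.251; P(Income=Q5 | Education=Bach) = 0.080/0.251 = 0.3187.
Difference = -0.108.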